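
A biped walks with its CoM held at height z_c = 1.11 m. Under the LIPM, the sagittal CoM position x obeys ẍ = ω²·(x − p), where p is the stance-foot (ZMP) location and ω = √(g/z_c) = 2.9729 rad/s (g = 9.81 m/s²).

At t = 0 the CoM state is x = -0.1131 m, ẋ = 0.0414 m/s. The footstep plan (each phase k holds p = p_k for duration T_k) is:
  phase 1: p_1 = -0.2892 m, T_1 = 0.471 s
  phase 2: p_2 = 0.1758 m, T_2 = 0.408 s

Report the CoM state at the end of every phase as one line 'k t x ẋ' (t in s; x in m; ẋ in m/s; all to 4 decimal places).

1 0.4710 0.1162 1.0863
2 0.8790 0.6268 1.7166

phase 1: p=-0.2892, T=0.471, ωT=1.400236, cosh=2.151348, sinh=1.904809; start (x,ẋ)=(-0.113100, 0.041400) → end (x,ẋ)=(0.116178, 1.086286)
phase 2: p=0.1758, T=0.408, ωT=1.212943, cosh=1.830345, sinh=1.533024; start (x,ẋ)=(0.116178, 1.086286) → end (x,ẋ)=(0.626833, 1.716551)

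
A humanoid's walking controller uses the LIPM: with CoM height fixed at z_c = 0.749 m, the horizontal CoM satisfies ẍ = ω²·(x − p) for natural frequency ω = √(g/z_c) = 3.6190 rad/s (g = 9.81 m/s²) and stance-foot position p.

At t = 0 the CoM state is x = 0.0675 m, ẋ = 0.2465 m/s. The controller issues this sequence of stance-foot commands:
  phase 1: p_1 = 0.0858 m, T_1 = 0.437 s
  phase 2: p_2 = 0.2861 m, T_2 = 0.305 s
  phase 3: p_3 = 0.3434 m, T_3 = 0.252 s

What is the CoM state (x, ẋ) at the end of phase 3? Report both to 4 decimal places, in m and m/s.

x = 0.4033, ẋ = 0.4053

phase 1: p=0.0858, T=0.437, ωT=1.581503, cosh=2.533962, sinh=2.328296; start (x,ẋ)=(0.067500, 0.246500) → end (x,ẋ)=(0.198015, 0.470424)
phase 2: p=0.2861, T=0.305, ωT=1.103795, cosh=1.673599, sinh=1.341989; start (x,ẋ)=(0.198015, 0.470424) → end (x,ẋ)=(0.313123, 0.359503)
phase 3: p=0.3434, T=0.252, ωT=0.911988, cosh=1.445496, sinh=1.043771; start (x,ẋ)=(0.313123, 0.359503) → end (x,ẋ)=(0.403320, 0.405290)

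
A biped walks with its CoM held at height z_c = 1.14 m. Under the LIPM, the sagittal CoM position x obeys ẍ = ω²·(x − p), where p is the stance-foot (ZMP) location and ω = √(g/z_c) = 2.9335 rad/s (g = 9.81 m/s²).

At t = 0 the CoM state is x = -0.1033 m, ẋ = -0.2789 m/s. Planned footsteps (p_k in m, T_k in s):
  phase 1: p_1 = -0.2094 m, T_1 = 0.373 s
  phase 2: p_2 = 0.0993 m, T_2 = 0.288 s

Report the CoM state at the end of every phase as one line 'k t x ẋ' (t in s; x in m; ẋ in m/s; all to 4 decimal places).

phase 1: p=-0.2094, T=0.373, ωT=1.094196, cosh=1.660794, sinh=1.325985; start (x,ẋ)=(-0.103300, -0.278900) → end (x,ẋ)=(-0.159257, -0.050490)
phase 2: p=0.0993, T=0.288, ωT=0.844848, cosh=1.378623, sinh=0.949001; start (x,ẋ)=(-0.159257, -0.050490) → end (x,ẋ)=(-0.273486, -0.789401)

1 0.3730 -0.1593 -0.0505
2 0.6610 -0.2735 -0.7894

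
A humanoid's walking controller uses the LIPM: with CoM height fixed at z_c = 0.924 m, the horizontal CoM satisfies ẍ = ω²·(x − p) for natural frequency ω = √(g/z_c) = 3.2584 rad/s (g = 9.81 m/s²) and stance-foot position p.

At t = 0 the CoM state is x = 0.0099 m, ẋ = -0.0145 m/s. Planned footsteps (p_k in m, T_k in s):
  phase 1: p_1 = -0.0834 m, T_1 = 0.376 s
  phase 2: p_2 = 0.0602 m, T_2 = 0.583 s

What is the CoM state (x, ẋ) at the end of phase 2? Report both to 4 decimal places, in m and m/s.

x = 0.5826, ẋ = 1.7583

phase 1: p=-0.0834, T=0.376, ωT=1.225158, cosh=1.849208, sinh=1.555497; start (x,ẋ)=(0.009900, -0.014500) → end (x,ẋ)=(0.082209, 0.446071)
phase 2: p=0.0602, T=0.583, ωT=1.899647, cosh=3.416579, sinh=3.266957; start (x,ẋ)=(0.082209, 0.446071) → end (x,ẋ)=(0.582639, 1.758325)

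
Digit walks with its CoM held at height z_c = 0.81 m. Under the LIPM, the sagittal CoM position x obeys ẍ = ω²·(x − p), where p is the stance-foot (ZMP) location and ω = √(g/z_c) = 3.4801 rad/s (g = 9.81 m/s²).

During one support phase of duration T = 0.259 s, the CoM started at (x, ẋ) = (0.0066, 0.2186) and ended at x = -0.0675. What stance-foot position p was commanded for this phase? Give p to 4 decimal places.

p = 0.3258

ωT = 3.4801·0.259 = 0.901346; cosh(ωT) = 1.434469, sinh(ωT) = 1.028446
x(T) = p + (x₀−p)·cosh(ωT) + (ẋ₀/ω)·sinh(ωT) ⇒ p·(1 − cosh) = x(T) − x₀·cosh − (ẋ₀/ω)·sinh
numerator   = -0.0675 − (0.0066)·1.434469 − (0.2186/3.4801)·1.028446 = -0.141569
denominator = 1 − 1.434469 = -0.434469
p = -0.141569 / -0.434469 = 0.3258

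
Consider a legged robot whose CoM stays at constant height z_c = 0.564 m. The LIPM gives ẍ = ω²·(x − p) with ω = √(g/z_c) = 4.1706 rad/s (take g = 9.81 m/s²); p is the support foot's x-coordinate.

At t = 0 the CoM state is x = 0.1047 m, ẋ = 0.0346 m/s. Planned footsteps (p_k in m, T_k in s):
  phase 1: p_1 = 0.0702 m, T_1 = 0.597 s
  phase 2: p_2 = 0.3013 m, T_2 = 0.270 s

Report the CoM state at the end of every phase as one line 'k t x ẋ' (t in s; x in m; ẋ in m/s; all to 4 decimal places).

phase 1: p=0.0702, T=0.597, ωT=2.489848, cosh=6.071184, sinh=5.988261; start (x,ẋ)=(0.104700, 0.034600) → end (x,ẋ)=(0.329335, 1.071688)
phase 2: p=0.3013, T=0.270, ωT=1.126062, cosh=1.703899, sinh=1.379591; start (x,ẋ)=(0.329335, 1.071688) → end (x,ẋ)=(0.703573, 1.987356)

1 0.5970 0.3293 1.0717
2 0.8670 0.7036 1.9874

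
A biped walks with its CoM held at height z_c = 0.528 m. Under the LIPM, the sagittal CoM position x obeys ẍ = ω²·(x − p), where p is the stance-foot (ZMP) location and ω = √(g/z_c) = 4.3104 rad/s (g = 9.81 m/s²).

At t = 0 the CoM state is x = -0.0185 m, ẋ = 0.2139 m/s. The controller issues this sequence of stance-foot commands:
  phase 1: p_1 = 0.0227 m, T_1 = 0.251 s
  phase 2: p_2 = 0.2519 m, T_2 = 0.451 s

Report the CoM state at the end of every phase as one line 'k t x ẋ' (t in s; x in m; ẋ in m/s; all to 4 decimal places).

phase 1: p=0.0227, T=0.251, ωT=1.081910, cosh=1.644629, sinh=1.305682; start (x,ẋ)=(-0.018500, 0.213900) → end (x,ẋ)=(0.019735, 0.119912)
phase 2: p=0.2519, T=0.451, ωT=1.943990, cosh=3.564853, sinh=3.421721; start (x,ẋ)=(0.019735, 0.119912) → end (x,ẋ)=(-0.480546, -2.996735)

1 0.2510 0.0197 0.1199
2 0.7020 -0.4805 -2.9967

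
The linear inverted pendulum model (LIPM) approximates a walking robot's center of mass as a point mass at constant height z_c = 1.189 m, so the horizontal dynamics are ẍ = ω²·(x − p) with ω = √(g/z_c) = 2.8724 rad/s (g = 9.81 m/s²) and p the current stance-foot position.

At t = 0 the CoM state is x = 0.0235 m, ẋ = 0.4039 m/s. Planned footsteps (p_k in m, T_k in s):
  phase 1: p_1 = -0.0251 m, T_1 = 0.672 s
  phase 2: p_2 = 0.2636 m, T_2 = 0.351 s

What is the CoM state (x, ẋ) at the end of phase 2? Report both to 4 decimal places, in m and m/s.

phase 1: p=-0.0251, T=0.672, ωT=1.930253, cosh=3.518182, sinh=3.373070; start (x,ẋ)=(0.023500, 0.403900) → end (x,ẋ)=(0.620185, 1.891870)
phase 2: p=0.2636, T=0.351, ωT=1.008212, cosh=1.552784, sinh=1.187913; start (x,ẋ)=(0.620185, 1.891870) → end (x,ẋ)=(1.599703, 4.154391)

x = 1.5997, ẋ = 4.1544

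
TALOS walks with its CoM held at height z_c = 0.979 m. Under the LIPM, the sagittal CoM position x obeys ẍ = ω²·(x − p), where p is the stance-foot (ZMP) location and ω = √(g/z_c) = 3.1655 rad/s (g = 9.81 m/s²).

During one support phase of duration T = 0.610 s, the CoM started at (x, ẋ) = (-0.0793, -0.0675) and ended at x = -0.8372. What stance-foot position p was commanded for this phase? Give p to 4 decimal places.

p = 0.1928

ωT = 3.1655·0.610 = 1.930955; cosh(ωT) = 3.520551, sinh(ωT) = 3.375542
x(T) = p + (x₀−p)·cosh(ωT) + (ẋ₀/ω)·sinh(ωT) ⇒ p·(1 − cosh) = x(T) − x₀·cosh − (ẋ₀/ω)·sinh
numerator   = -0.8372 − (-0.0793)·3.520551 − (-0.0675/3.1655)·3.375542 = -0.486041
denominator = 1 − 3.520551 = -2.520551
p = -0.486041 / -2.520551 = 0.1928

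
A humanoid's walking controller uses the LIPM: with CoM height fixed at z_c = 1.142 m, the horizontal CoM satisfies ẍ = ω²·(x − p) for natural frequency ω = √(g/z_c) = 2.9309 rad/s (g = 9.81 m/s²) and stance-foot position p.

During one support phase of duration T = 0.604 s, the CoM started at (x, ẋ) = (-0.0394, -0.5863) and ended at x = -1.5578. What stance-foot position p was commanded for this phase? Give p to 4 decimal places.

ωT = 2.9309·0.604 = 1.770264; cosh(ωT) = 3.021345, sinh(ωT) = 2.851057
x(T) = p + (x₀−p)·cosh(ωT) + (ẋ₀/ω)·sinh(ωT) ⇒ p·(1 − cosh) = x(T) − x₀·cosh − (ẋ₀/ω)·sinh
numerator   = -1.5578 − (-0.0394)·3.021345 − (-0.5863/2.9309)·2.851057 = -0.868431
denominator = 1 − 3.021345 = -2.021345
p = -0.868431 / -2.021345 = 0.4296

p = 0.4296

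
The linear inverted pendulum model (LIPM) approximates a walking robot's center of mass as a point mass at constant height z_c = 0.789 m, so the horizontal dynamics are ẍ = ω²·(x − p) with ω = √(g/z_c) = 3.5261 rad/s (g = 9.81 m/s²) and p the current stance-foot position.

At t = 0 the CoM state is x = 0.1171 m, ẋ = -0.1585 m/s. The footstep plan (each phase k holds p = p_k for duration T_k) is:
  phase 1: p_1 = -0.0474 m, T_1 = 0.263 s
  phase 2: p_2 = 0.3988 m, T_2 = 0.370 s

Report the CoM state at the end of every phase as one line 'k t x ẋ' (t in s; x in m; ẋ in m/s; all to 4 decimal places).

1 0.2630 0.1451 0.3867
2 0.6330 0.0841 -0.7621

phase 1: p=-0.0474, T=0.263, ωT=0.927364, cosh=1.461716, sinh=1.066121; start (x,ẋ)=(0.117100, -0.158500) → end (x,ẋ)=(0.145130, 0.386715)
phase 2: p=0.3988, T=0.370, ωT=1.304657, cosh=1.978845, sinh=1.707579; start (x,ẋ)=(0.145130, 0.386715) → end (x,ẋ)=(0.084099, -0.762125)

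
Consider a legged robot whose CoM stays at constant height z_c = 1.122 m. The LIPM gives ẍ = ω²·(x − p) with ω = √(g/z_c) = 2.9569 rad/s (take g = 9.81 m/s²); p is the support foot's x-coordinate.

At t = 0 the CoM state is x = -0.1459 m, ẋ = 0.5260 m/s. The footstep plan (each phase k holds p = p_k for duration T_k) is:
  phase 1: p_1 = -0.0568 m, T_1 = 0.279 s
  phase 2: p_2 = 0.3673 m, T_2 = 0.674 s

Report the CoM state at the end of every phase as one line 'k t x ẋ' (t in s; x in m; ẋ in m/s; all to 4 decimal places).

1 0.2790 -0.0140 0.4725
2 0.9530 -0.4822 -2.2937

phase 1: p=-0.0568, T=0.279, ωT=0.824975, cosh=1.360035, sinh=0.921789; start (x,ẋ)=(-0.145900, 0.526000) → end (x,ẋ)=(-0.014003, 0.472524)
phase 2: p=0.3673, T=0.674, ωT=1.992951, cosh=3.736722, sinh=3.600429; start (x,ẋ)=(-0.014003, 0.472524) → end (x,ẋ)=(-0.482161, -2.293702)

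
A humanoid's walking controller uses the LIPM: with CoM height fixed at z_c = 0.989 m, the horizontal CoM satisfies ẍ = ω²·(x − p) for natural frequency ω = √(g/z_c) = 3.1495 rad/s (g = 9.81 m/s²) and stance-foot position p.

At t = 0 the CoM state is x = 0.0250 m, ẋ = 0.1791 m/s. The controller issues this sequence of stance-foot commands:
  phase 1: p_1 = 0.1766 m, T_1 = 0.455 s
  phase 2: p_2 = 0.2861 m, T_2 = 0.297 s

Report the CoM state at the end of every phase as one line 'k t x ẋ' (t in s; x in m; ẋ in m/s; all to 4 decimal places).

phase 1: p=0.1766, T=0.455, ωT=1.433023, cosh=2.214968, sinh=1.976381; start (x,ẋ)=(0.025000, 0.179100) → end (x,ẋ)=(-0.046800, -0.546950)
phase 2: p=0.2861, T=0.297, ωT=0.935401, cosh=1.470332, sinh=1.077904; start (x,ẋ)=(-0.046800, -0.546950) → end (x,ẋ)=(-0.390565, -1.934347)

1 0.4550 -0.0468 -0.5470
2 0.7520 -0.3906 -1.9343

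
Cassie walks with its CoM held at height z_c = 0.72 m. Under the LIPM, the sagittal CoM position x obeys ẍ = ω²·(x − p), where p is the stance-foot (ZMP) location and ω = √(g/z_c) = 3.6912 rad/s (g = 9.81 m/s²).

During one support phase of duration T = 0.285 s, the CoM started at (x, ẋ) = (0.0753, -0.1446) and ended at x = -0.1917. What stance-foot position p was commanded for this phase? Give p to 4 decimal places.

p = 0.4345

ωT = 3.6912·0.285 = 1.051992; cosh(ωT) = 1.606295, sinh(ωT) = 1.257054
x(T) = p + (x₀−p)·cosh(ωT) + (ẋ₀/ω)·sinh(ωT) ⇒ p·(1 − cosh) = x(T) − x₀·cosh − (ẋ₀/ω)·sinh
numerator   = -0.1917 − (0.0753)·1.606295 − (-0.1446/3.6912)·1.257054 = -0.263410
denominator = 1 − 1.606295 = -0.606295
p = -0.263410 / -0.606295 = 0.4345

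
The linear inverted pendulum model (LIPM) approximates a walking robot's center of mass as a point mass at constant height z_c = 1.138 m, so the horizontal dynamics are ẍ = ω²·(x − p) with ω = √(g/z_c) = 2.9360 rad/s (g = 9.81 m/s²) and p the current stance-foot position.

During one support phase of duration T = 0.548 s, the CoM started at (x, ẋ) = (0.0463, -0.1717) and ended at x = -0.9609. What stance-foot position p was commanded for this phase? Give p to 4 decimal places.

ωT = 2.9360·0.548 = 1.608928; cosh(ωT) = 2.598777, sinh(ωT) = 2.398675
x(T) = p + (x₀−p)·cosh(ωT) + (ẋ₀/ω)·sinh(ωT) ⇒ p·(1 − cosh) = x(T) − x₀·cosh − (ẋ₀/ω)·sinh
numerator   = -0.9609 − (0.0463)·2.598777 − (-0.1717/2.9360)·2.398675 = -0.940947
denominator = 1 − 2.598777 = -1.598777
p = -0.940947 / -1.598777 = 0.5885

p = 0.5885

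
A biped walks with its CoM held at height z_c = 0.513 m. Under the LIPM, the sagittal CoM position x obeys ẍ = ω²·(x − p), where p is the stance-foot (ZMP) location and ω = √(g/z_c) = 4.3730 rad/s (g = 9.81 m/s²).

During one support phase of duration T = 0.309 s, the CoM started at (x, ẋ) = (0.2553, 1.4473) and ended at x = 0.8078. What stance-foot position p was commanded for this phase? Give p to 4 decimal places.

ωT = 4.3730·0.309 = 1.351257; cosh(ωT) = 2.060596, sinh(ωT) = 1.801681
x(T) = p + (x₀−p)·cosh(ωT) + (ẋ₀/ω)·sinh(ωT) ⇒ p·(1 − cosh) = x(T) − x₀·cosh − (ẋ₀/ω)·sinh
numerator   = 0.8078 − (0.2553)·2.060596 − (1.4473/4.3730)·1.801681 = -0.314560
denominator = 1 − 2.060596 = -1.060596
p = -0.314560 / -1.060596 = 0.2966

p = 0.2966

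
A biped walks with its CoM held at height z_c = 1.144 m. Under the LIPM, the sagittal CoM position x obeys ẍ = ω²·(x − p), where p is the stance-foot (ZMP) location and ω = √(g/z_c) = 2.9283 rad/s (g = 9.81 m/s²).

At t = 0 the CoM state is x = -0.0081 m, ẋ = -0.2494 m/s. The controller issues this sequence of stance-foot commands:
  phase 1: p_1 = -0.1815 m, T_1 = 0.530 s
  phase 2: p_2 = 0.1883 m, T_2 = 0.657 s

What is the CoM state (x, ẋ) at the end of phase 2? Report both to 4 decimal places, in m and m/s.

x = 0.3253, ẋ = 0.5359

phase 1: p=-0.1815, T=0.530, ωT=1.551999, cosh=2.466361, sinh=2.254537; start (x,ẋ)=(-0.008100, -0.249400) → end (x,ẋ)=(0.054151, 0.529669)
phase 2: p=0.1883, T=0.657, ωT=1.923893, cosh=3.496801, sinh=3.350764; start (x,ẋ)=(0.054151, 0.529669) → end (x,ẋ)=(0.325291, 0.535870)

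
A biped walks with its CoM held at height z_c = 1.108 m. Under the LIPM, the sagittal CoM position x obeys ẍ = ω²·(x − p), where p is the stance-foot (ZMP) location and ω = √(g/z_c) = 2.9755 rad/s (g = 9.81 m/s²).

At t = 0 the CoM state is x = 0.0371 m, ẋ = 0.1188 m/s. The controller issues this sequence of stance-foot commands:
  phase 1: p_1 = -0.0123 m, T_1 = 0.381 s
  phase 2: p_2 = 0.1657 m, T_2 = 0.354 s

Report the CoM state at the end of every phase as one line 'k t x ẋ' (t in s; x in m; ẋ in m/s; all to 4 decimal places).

1 0.3810 0.1280 0.4084
2 0.7350 0.2779 0.5154

phase 1: p=-0.0123, T=0.381, ωT=1.133665, cosh=1.714438, sinh=1.392587; start (x,ẋ)=(0.037100, 0.118800) → end (x,ẋ)=(0.127994, 0.408371)
phase 2: p=0.1657, T=0.354, ωT=1.053327, cosh=1.607975, sinh=1.259199; start (x,ẋ)=(0.127994, 0.408371) → end (x,ẋ)=(0.277888, 0.515375)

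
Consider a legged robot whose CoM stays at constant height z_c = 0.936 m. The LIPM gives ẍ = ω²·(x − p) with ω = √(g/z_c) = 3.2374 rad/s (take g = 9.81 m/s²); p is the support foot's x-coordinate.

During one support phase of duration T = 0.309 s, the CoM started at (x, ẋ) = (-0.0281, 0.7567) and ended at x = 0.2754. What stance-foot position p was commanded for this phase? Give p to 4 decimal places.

p = -0.0809

ωT = 3.2374·0.309 = 1.000357; cosh(ωT) = 1.543500, sinh(ωT) = 1.175752
x(T) = p + (x₀−p)·cosh(ωT) + (ẋ₀/ω)·sinh(ωT) ⇒ p·(1 − cosh) = x(T) − x₀·cosh − (ẋ₀/ω)·sinh
numerator   = 0.2754 − (-0.0281)·1.543500 − (0.7567/3.2374)·1.175752 = 0.043956
denominator = 1 − 1.543500 = -0.543500
p = 0.043956 / -0.543500 = -0.0809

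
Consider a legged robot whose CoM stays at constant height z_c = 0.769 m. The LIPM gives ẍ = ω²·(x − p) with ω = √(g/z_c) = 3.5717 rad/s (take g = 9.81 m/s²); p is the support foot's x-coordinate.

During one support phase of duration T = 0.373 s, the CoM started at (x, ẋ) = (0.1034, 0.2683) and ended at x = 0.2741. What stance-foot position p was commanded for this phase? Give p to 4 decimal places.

p = 0.0661

ωT = 3.5717·0.373 = 1.332244; cosh(ωT) = 2.026711, sinh(ωT) = 1.762827
x(T) = p + (x₀−p)·cosh(ωT) + (ẋ₀/ω)·sinh(ωT) ⇒ p·(1 − cosh) = x(T) − x₀·cosh − (ẋ₀/ω)·sinh
numerator   = 0.2741 − (0.1034)·2.026711 − (0.2683/3.5717)·1.762827 = -0.067882
denominator = 1 − 2.026711 = -1.026711
p = -0.067882 / -1.026711 = 0.0661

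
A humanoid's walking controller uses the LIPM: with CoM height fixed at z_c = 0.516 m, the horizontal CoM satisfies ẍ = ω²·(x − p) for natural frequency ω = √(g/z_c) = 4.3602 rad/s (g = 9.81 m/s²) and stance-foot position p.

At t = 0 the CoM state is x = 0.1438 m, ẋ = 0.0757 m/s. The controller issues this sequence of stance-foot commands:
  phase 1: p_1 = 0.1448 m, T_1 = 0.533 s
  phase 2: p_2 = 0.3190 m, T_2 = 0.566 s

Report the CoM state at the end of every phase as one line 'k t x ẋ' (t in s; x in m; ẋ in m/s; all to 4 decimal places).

1 0.5330 0.2275 0.3683
2 1.0990 0.2700 -0.1487

phase 1: p=0.1448, T=0.533, ωT=2.323987, cosh=5.157102, sinh=5.059220; start (x,ẋ)=(0.143800, 0.075700) → end (x,ẋ)=(0.227479, 0.368333)
phase 2: p=0.3190, T=0.566, ωT=2.467873, cosh=5.941047, sinh=5.856282; start (x,ẋ)=(0.227479, 0.368333) → end (x,ẋ)=(0.269986, -0.148663)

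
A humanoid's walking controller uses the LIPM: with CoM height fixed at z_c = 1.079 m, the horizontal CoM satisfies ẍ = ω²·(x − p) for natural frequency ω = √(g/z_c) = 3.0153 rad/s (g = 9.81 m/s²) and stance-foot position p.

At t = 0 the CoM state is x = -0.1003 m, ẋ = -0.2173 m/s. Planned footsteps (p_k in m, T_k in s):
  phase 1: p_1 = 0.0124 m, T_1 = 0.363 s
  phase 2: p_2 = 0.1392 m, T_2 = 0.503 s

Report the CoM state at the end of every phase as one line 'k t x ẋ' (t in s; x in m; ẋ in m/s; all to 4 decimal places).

1 0.3630 -0.2704 -0.8118
2 0.8660 -1.4230 -4.6177

phase 1: p=0.0124, T=0.363, ωT=1.094554, cosh=1.661269, sinh=1.326580; start (x,ẋ)=(-0.100300, -0.217300) → end (x,ẋ)=(-0.270426, -0.811798)
phase 2: p=0.1392, T=0.503, ωT=1.516696, cosh=2.388289, sinh=2.168854; start (x,ẋ)=(-0.270426, -0.811798) → end (x,ẋ)=(-1.423018, -4.617659)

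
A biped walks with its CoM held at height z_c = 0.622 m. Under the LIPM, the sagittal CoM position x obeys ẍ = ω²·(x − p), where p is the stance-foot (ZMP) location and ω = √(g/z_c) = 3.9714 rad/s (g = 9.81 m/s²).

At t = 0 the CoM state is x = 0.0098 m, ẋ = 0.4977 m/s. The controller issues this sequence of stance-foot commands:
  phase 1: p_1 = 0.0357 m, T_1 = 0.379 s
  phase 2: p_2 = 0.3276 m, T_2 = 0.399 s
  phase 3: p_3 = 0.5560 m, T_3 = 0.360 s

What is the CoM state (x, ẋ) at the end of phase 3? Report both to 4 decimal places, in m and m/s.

phase 1: p=0.0357, T=0.379, ωT=1.505161, cosh=2.363429, sinh=2.141448; start (x,ẋ)=(0.009800, 0.497700) → end (x,ẋ)=(0.242856, 0.956011)
phase 2: p=0.3276, T=0.399, ωT=1.584589, cosh=2.541158, sinh=2.336126; start (x,ẋ)=(0.242856, 0.956011) → end (x,ẋ)=(0.674613, 1.643143)
phase 3: p=0.5560, T=0.360, ωT=1.429704, cosh=2.208421, sinh=1.969041; start (x,ẋ)=(0.674613, 1.643143) → end (x,ẋ)=(1.632626, 4.556286)

x = 1.6326, ẋ = 4.5563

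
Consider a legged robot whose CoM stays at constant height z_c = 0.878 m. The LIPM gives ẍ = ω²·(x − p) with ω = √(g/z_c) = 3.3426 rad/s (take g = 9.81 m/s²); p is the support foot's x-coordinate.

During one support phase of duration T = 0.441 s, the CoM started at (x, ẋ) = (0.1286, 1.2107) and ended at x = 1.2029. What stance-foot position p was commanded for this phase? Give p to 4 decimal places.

p = -0.1217

ωT = 3.3426·0.441 = 1.474087; cosh(ωT) = 2.298016, sinh(ωT) = 2.069029
x(T) = p + (x₀−p)·cosh(ωT) + (ẋ₀/ω)·sinh(ωT) ⇒ p·(1 − cosh) = x(T) − x₀·cosh − (ẋ₀/ω)·sinh
numerator   = 1.2029 − (0.1286)·2.298016 − (1.2107/3.3426)·2.069029 = 0.157967
denominator = 1 − 2.298016 = -1.298016
p = 0.157967 / -1.298016 = -0.1217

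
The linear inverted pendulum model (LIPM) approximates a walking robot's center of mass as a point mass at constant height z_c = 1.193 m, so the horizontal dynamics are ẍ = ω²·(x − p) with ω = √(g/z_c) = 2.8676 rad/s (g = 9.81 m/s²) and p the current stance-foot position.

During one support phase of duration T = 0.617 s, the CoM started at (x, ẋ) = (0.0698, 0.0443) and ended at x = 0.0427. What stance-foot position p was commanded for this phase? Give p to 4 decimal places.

p = 0.1050

ωT = 2.8676·0.617 = 1.769309; cosh(ωT) = 3.018625, sinh(ωT) = 2.848174
x(T) = p + (x₀−p)·cosh(ωT) + (ẋ₀/ω)·sinh(ωT) ⇒ p·(1 − cosh) = x(T) − x₀·cosh − (ẋ₀/ω)·sinh
numerator   = 0.0427 − (0.0698)·3.018625 − (0.0443/2.8676)·2.848174 = -0.212000
denominator = 1 − 3.018625 = -2.018625
p = -0.212000 / -2.018625 = 0.1050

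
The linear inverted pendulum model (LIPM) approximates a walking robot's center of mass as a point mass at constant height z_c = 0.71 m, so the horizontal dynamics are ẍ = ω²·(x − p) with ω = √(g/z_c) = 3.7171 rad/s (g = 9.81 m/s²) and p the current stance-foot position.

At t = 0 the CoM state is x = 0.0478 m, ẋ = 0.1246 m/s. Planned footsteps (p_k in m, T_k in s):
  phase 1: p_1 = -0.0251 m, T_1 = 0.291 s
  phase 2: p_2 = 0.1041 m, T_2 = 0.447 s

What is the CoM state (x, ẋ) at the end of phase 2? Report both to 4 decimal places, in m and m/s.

phase 1: p=-0.0251, T=0.291, ωT=1.081676, cosh=1.644323, sinh=1.305296; start (x,ẋ)=(0.047800, 0.124600) → end (x,ẋ)=(0.138526, 0.558587)
phase 2: p=0.1041, T=0.447, ωT=1.661544, cosh=2.728641, sinh=2.538795; start (x,ẋ)=(0.138526, 0.558587) → end (x,ẋ)=(0.579553, 1.849058)

x = 0.5796, ẋ = 1.8491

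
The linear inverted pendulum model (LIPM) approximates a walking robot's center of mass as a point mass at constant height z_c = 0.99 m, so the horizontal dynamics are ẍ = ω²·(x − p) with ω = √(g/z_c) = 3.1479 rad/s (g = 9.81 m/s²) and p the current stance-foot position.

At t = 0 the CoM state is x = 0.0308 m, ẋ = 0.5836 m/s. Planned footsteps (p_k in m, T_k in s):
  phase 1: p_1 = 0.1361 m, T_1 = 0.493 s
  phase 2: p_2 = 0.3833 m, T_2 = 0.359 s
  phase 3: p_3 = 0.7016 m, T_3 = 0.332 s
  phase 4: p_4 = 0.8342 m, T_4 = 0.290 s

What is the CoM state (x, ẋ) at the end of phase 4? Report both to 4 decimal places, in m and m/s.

phase 1: p=0.1361, T=0.493, ωT=1.551915, cosh=2.466171, sinh=2.254329; start (x,ẋ)=(0.030800, 0.583600) → end (x,ẋ)=(0.294350, 0.692006)
phase 2: p=0.3833, T=0.359, ωT=1.130096, cosh=1.709478, sinh=1.386476; start (x,ẋ)=(0.294350, 0.692006) → end (x,ẋ)=(0.536032, 0.794748)
phase 3: p=0.7016, T=0.332, ωT=1.045103, cosh=1.597673, sinh=1.246018; start (x,ẋ)=(0.536032, 0.794748) → end (x,ẋ)=(0.751658, 0.620336)
phase 4: p=0.8342, T=0.290, ωT=0.912891, cosh=1.446439, sinh=1.045076; start (x,ẋ)=(0.751658, 0.620336) → end (x,ẋ)=(0.920755, 0.625732)

x = 0.9208, ẋ = 0.6257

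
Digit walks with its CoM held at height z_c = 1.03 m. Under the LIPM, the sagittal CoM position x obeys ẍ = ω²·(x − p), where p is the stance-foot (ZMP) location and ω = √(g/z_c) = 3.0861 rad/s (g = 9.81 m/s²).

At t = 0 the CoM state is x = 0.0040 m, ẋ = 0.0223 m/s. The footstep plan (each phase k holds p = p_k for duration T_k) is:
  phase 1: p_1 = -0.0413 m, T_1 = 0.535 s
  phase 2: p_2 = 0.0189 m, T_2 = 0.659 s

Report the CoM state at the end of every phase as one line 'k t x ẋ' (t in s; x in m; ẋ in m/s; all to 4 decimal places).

phase 1: p=-0.0413, T=0.535, ωT=1.651064, cosh=2.702183, sinh=2.510337; start (x,ẋ)=(0.004000, 0.022300) → end (x,ẋ)=(0.099248, 0.411205)
phase 2: p=0.0189, T=0.659, ωT=2.033740, cosh=3.886730, sinh=3.755885; start (x,ẋ)=(0.099248, 0.411205) → end (x,ẋ)=(0.831642, 2.529564)

1 0.5350 0.0992 0.4112
2 1.1940 0.8316 2.5296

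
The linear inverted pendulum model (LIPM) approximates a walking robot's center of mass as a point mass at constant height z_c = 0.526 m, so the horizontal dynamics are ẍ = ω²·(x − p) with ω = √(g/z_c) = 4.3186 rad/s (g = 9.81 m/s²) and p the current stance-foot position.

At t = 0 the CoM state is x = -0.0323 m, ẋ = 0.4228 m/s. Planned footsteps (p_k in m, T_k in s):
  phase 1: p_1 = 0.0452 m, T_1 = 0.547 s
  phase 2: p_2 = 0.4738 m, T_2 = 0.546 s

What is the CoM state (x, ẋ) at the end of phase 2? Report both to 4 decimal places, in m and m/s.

x = -0.6678, ẋ = -4.7481

phase 1: p=0.0452, T=0.547, ωT=2.362274, cosh=5.354635, sinh=5.260430; start (x,ẋ)=(-0.032300, 0.422800) → end (x,ẋ)=(0.145223, 0.503319)
phase 2: p=0.4738, T=0.546, ωT=2.357956, cosh=5.331967, sinh=5.237354; start (x,ẋ)=(0.145223, 0.503319) → end (x,ẋ)=(-0.667766, -4.748091)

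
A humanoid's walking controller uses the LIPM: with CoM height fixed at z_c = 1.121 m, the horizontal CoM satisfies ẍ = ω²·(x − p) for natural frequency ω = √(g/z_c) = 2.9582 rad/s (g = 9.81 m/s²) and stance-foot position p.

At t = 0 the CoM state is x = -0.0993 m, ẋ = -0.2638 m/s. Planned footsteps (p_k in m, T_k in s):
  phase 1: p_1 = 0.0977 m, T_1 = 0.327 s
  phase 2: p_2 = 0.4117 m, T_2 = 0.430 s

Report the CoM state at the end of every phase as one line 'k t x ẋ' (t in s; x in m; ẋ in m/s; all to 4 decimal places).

1 0.3270 -0.2992 -1.0530
2 0.7570 -1.5414 -5.4835

phase 1: p=0.0977, T=0.327, ωT=0.967331, cosh=1.505505, sinh=1.125409; start (x,ẋ)=(-0.099300, -0.263800) → end (x,ẋ)=(-0.299244, -1.053002)
phase 2: p=0.4117, T=0.430, ωT=1.272026, cosh=1.924169, sinh=1.643905; start (x,ẋ)=(-0.299244, -1.053002) → end (x,ẋ)=(-1.541441, -5.483474)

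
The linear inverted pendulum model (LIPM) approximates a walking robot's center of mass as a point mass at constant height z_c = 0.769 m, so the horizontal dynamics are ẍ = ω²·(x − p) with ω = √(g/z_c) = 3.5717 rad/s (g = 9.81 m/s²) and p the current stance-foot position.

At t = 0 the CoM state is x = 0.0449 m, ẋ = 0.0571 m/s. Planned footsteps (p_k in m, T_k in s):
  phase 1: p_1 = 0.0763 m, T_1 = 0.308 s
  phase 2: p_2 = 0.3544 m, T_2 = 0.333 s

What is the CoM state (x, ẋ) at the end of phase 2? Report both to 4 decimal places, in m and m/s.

phase 1: p=0.0763, T=0.308, ωT=1.100084, cosh=1.668630, sinh=1.335787; start (x,ẋ)=(0.044900, 0.057100) → end (x,ẋ)=(0.045260, -0.054532)
phase 2: p=0.3544, T=0.333, ωT=1.189376, cosh=1.794721, sinh=1.490310; start (x,ẋ)=(0.045260, -0.054532) → end (x,ẋ)=(-0.223174, -1.743403)

x = -0.2232, ẋ = -1.7434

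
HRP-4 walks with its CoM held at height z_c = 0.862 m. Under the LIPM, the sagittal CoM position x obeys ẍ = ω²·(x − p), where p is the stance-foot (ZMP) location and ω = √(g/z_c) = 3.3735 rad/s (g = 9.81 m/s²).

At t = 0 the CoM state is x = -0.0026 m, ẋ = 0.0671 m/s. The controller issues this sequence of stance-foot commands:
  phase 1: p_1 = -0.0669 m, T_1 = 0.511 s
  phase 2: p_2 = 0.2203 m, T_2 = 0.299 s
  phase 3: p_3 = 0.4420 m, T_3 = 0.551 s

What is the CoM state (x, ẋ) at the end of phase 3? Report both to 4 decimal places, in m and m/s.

x = 1.3310, ẋ = 3.1690

phase 1: p=-0.0669, T=0.511, ωT=1.723858, cosh=2.892247, sinh=2.713871; start (x,ẋ)=(-0.002600, 0.067100) → end (x,ẋ)=(0.173051, 0.782752)
phase 2: p=0.2203, T=0.299, ωT=1.008676, cosh=1.553335, sinh=1.188634; start (x,ẋ)=(0.173051, 0.782752) → end (x,ẋ)=(0.422705, 1.026416)
phase 3: p=0.4420, T=0.551, ωT=1.858799, cosh=3.285942, sinh=3.130082; start (x,ẋ)=(0.422705, 1.026416) → end (x,ẋ)=(1.330952, 3.169001)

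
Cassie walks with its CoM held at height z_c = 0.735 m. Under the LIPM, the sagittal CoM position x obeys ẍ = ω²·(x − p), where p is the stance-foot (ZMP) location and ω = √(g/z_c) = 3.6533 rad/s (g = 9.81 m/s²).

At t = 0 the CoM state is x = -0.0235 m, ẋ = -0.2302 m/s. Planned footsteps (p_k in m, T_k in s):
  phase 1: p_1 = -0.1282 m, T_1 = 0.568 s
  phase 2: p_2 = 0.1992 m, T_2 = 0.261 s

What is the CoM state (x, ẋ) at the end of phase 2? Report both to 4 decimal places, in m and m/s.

x = 0.1462, ẋ = 0.2377

phase 1: p=-0.1282, T=0.568, ωT=2.075074, cosh=4.045343, sinh=3.919796; start (x,ẋ)=(-0.023500, -0.230200) → end (x,ẋ)=(0.048355, 0.568086)
phase 2: p=0.1992, T=0.261, ωT=0.953511, cosh=1.490095, sinh=1.104710; start (x,ẋ)=(0.048355, 0.568086) → end (x,ẋ)=(0.146208, 0.237717)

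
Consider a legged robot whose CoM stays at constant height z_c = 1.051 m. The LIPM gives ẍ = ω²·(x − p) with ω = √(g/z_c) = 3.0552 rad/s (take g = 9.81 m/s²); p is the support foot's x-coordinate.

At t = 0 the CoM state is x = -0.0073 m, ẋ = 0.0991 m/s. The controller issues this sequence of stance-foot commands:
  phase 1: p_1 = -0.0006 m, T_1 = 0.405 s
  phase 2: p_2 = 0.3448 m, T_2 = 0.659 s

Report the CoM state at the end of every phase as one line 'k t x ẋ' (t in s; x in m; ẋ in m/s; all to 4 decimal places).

phase 1: p=-0.0006, T=0.405, ωT=1.237356, cosh=1.868320, sinh=1.578169; start (x,ẋ)=(-0.007300, 0.099100) → end (x,ẋ)=(0.038073, 0.152846)
phase 2: p=0.3448, T=0.659, ωT=2.013377, cosh=3.811050, sinh=3.677513; start (x,ẋ)=(0.038073, 0.152846) → end (x,ẋ)=(-0.640175, -2.863745)

1 0.4050 0.0381 0.1528
2 1.0640 -0.6402 -2.8637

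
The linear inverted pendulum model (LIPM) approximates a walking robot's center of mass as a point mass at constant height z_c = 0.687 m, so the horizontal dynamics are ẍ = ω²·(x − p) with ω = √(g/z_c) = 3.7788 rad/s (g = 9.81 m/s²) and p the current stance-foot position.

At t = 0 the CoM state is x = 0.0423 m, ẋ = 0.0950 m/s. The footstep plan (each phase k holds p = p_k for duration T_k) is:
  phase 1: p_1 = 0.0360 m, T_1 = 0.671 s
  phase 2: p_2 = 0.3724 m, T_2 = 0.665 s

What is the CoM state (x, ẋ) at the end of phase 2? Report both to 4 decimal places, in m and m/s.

phase 1: p=0.0360, T=0.671, ωT=2.535575, cosh=6.351451, sinh=6.272234; start (x,ẋ)=(0.042300, 0.095000) → end (x,ẋ)=(0.233700, 0.752707)
phase 2: p=0.3724, T=0.665, ωT=2.512902, cosh=6.210862, sinh=6.129829; start (x,ẋ)=(0.233700, 0.752707) → end (x,ẋ)=(0.731966, 1.462192)

x = 0.7320, ẋ = 1.4622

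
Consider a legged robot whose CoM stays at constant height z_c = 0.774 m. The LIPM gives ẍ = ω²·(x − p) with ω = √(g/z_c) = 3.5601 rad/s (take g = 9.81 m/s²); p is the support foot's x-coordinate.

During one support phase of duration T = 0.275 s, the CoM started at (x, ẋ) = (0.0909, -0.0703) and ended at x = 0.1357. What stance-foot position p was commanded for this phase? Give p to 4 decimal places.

ωT = 3.5601·0.275 = 0.979028; cosh(ωT) = 1.518771, sinh(ωT) = 1.143095
x(T) = p + (x₀−p)·cosh(ωT) + (ẋ₀/ω)·sinh(ωT) ⇒ p·(1 − cosh) = x(T) − x₀·cosh − (ẋ₀/ω)·sinh
numerator   = 0.1357 − (0.0909)·1.518771 − (-0.0703/3.5601)·1.143095 = 0.020216
denominator = 1 − 1.518771 = -0.518771
p = 0.020216 / -0.518771 = -0.0390

p = -0.0390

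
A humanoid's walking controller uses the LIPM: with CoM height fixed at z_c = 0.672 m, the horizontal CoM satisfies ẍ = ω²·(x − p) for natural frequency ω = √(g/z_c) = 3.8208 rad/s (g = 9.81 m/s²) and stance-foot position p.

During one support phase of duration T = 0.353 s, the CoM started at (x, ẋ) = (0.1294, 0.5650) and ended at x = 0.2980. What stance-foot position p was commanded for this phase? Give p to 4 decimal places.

p = 0.2213

ωT = 3.8208·0.353 = 1.348742; cosh(ωT) = 2.056072, sinh(ωT) = 1.796505
x(T) = p + (x₀−p)·cosh(ωT) + (ẋ₀/ω)·sinh(ωT) ⇒ p·(1 − cosh) = x(T) − x₀·cosh − (ẋ₀/ω)·sinh
numerator   = 0.2980 − (0.1294)·2.056072 − (0.5650/3.8208)·1.796505 = -0.233714
denominator = 1 − 2.056072 = -1.056072
p = -0.233714 / -1.056072 = 0.2213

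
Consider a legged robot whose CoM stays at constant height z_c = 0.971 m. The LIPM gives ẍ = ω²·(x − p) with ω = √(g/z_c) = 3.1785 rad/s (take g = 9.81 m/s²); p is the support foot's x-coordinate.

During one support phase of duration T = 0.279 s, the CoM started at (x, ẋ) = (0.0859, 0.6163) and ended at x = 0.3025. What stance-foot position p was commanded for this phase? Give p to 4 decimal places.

ωT = 3.1785·0.279 = 0.886802; cosh(ωT) = 1.419662, sinh(ωT) = 1.007691
x(T) = p + (x₀−p)·cosh(ωT) + (ẋ₀/ω)·sinh(ωT) ⇒ p·(1 − cosh) = x(T) − x₀·cosh − (ẋ₀/ω)·sinh
numerator   = 0.3025 − (0.0859)·1.419662 − (0.6163/3.1785)·1.007691 = -0.014837
denominator = 1 − 1.419662 = -0.419662
p = -0.014837 / -0.419662 = 0.0354

p = 0.0354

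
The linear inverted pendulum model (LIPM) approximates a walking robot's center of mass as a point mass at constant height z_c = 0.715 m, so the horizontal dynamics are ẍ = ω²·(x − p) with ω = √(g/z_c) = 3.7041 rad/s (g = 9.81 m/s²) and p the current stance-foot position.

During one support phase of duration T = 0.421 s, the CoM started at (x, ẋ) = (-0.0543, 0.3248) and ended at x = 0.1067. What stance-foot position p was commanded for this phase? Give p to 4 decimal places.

ωT = 3.7041·0.421 = 1.559426; cosh(ωT) = 2.483174, sinh(ωT) = 2.272917
x(T) = p + (x₀−p)·cosh(ωT) + (ẋ₀/ω)·sinh(ωT) ⇒ p·(1 − cosh) = x(T) − x₀·cosh − (ẋ₀/ω)·sinh
numerator   = 0.1067 − (-0.0543)·2.483174 − (0.3248/3.7041)·2.272917 = 0.042232
denominator = 1 − 2.483174 = -1.483174
p = 0.042232 / -1.483174 = -0.0285

p = -0.0285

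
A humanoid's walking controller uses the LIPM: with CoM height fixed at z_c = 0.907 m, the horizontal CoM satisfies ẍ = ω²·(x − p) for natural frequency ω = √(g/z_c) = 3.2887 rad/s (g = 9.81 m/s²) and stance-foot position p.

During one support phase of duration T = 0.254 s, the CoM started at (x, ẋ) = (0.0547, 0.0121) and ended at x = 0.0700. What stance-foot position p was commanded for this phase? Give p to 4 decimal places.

p = 0.0226

ωT = 3.2887·0.254 = 0.835330; cosh(ωT) = 1.369653, sinh(ωT) = 0.935921
x(T) = p + (x₀−p)·cosh(ωT) + (ẋ₀/ω)·sinh(ωT) ⇒ p·(1 − cosh) = x(T) − x₀·cosh − (ẋ₀/ω)·sinh
numerator   = 0.0700 − (0.0547)·1.369653 − (0.0121/3.2887)·0.935921 = -0.008364
denominator = 1 − 1.369653 = -0.369653
p = -0.008364 / -0.369653 = 0.0226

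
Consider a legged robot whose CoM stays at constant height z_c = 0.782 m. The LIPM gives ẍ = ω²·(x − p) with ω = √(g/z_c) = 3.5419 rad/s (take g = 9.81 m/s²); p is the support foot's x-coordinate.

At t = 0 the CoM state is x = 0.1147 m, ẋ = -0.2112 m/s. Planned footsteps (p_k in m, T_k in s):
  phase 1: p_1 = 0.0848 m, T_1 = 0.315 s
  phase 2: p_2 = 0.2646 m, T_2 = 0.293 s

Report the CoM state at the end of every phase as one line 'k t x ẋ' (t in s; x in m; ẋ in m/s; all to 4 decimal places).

1 0.3150 0.0541 -0.2126
2 0.6080 -0.1439 -1.2580

phase 1: p=0.0848, T=0.315, ωT=1.115698, cosh=1.689693, sinh=1.362006; start (x,ẋ)=(0.114700, -0.211200) → end (x,ẋ)=(0.054107, -0.212623)
phase 2: p=0.2646, T=0.293, ωT=1.037777, cosh=1.588588, sinh=1.234346; start (x,ẋ)=(0.054107, -0.212623) → end (x,ẋ)=(-0.143886, -1.258032)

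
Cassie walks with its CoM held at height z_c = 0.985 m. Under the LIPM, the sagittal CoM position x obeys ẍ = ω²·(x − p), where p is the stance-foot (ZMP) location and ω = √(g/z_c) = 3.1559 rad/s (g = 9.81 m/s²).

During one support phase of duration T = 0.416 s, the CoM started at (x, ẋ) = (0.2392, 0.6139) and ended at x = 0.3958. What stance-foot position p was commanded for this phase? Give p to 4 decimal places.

ωT = 3.1559·0.416 = 1.312854; cosh(ωT) = 1.992909, sinh(ωT) = 1.723858
x(T) = p + (x₀−p)·cosh(ωT) + (ẋ₀/ω)·sinh(ωT) ⇒ p·(1 − cosh) = x(T) − x₀·cosh − (ẋ₀/ω)·sinh
numerator   = 0.3958 − (0.2392)·1.992909 − (0.6139/3.1559)·1.723858 = -0.416237
denominator = 1 − 1.992909 = -0.992909
p = -0.416237 / -0.992909 = 0.4192

p = 0.4192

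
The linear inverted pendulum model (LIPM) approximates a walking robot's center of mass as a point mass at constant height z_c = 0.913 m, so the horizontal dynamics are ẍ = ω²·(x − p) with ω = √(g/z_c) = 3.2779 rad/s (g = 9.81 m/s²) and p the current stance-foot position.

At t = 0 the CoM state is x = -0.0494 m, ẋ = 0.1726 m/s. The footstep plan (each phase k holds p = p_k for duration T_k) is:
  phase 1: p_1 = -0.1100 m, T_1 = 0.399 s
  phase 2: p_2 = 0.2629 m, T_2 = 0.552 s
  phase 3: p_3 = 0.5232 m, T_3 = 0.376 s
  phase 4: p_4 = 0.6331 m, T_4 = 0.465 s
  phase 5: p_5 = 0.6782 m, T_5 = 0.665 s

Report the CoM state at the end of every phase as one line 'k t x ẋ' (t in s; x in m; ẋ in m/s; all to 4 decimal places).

1 0.3990 0.1005 0.6830
2 0.9510 0.3729 0.5595
3 1.3270 0.5113 0.2678
4 1.7920 0.5189 -0.2292
5 2.4570 -0.3406 -3.3064

phase 1: p=-0.1100, T=0.399, ωT=1.307882, cosh=1.984362, sinh=1.713970; start (x,ẋ)=(-0.049400, 0.172600) → end (x,ẋ)=(0.100503, 0.682965)
phase 2: p=0.2629, T=0.552, ωT=1.809401, cosh=3.135270, sinh=2.971517; start (x,ẋ)=(0.100503, 0.682965) → end (x,ẋ)=(0.372869, 0.559475)
phase 3: p=0.5232, T=0.376, ωT=1.232490, cosh=1.860663, sinh=1.569097; start (x,ẋ)=(0.372869, 0.559475) → end (x,ẋ)=(0.511301, 0.267793)
phase 4: p=0.6331, T=0.465, ωT=1.524223, cosh=2.404683, sinh=2.186893; start (x,ẋ)=(0.511301, 0.267793) → end (x,ẋ)=(0.518872, -0.229153)
phase 5: p=0.6782, T=0.665, ωT=2.179803, cosh=4.478816, sinh=4.365752; start (x,ẋ)=(0.518872, -0.229153) → end (x,ẋ)=(-0.340603, -3.306394)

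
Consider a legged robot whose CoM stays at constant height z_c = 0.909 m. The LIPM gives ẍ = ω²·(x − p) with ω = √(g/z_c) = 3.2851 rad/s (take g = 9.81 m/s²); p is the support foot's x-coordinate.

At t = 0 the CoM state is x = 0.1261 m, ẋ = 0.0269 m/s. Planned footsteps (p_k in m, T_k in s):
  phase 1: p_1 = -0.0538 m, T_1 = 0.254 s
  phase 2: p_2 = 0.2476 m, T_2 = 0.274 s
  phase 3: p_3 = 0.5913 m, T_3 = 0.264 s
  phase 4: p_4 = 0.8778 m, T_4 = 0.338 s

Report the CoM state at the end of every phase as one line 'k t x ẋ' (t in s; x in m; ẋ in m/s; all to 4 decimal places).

phase 1: p=-0.0538, T=0.254, ωT=0.834415, cosh=1.368798, sinh=0.934669; start (x,ẋ)=(0.126100, 0.026900) → end (x,ẋ)=(0.200100, 0.589200)
phase 2: p=0.2476, T=0.274, ωT=0.900117, cosh=1.433207, sinh=1.026685; start (x,ẋ)=(0.200100, 0.589200) → end (x,ẋ)=(0.363664, 0.684241)
phase 3: p=0.5913, T=0.264, ωT=0.867266, cosh=1.400247, sinh=0.980148; start (x,ẋ)=(0.363664, 0.684241) → end (x,ẋ)=(0.476705, 0.225146)
phase 4: p=0.8778, T=0.338, ωT=1.110364, cosh=1.682451, sinh=1.353012; start (x,ẋ)=(0.476705, 0.225146) → end (x,ẋ)=(0.295707, -1.403980)

1 0.2540 0.2001 0.5892
2 0.5280 0.3637 0.6842
3 0.7920 0.4767 0.2251
4 1.1300 0.2957 -1.4040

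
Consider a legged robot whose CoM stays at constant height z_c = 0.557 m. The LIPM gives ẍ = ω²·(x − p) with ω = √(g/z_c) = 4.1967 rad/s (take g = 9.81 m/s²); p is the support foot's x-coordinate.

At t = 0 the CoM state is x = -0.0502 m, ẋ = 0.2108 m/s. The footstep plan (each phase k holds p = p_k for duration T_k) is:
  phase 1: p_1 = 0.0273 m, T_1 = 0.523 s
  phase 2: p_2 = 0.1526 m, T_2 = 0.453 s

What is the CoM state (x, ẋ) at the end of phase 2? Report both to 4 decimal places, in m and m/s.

phase 1: p=0.0273, T=0.523, ωT=2.194874, cosh=4.545122, sinh=4.433749; start (x,ẋ)=(-0.050200, 0.210800) → end (x,ẋ)=(-0.102240, -0.483940)
phase 2: p=0.1526, T=0.453, ωT=1.901105, cosh=3.421345, sinh=3.271942; start (x,ẋ)=(-0.102240, -0.483940) → end (x,ẋ)=(-1.096597, -5.155024)

x = -1.0966, ẋ = -5.1550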